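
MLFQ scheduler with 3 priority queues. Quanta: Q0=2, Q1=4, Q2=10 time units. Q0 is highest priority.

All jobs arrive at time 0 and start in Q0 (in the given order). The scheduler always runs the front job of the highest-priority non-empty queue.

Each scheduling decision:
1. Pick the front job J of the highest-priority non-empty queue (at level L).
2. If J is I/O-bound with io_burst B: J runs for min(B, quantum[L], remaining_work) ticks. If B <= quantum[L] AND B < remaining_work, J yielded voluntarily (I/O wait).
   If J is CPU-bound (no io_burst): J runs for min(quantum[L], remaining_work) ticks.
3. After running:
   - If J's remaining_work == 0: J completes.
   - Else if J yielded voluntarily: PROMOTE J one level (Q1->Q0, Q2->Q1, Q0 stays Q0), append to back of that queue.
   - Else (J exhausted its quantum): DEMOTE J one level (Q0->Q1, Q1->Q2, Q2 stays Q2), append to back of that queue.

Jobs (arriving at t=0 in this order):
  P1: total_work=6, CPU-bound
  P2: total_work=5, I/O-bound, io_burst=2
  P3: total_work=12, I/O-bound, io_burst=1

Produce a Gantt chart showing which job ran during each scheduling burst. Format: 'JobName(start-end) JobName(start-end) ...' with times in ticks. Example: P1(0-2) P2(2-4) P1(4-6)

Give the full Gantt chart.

t=0-2: P1@Q0 runs 2, rem=4, quantum used, demote→Q1. Q0=[P2,P3] Q1=[P1] Q2=[]
t=2-4: P2@Q0 runs 2, rem=3, I/O yield, promote→Q0. Q0=[P3,P2] Q1=[P1] Q2=[]
t=4-5: P3@Q0 runs 1, rem=11, I/O yield, promote→Q0. Q0=[P2,P3] Q1=[P1] Q2=[]
t=5-7: P2@Q0 runs 2, rem=1, I/O yield, promote→Q0. Q0=[P3,P2] Q1=[P1] Q2=[]
t=7-8: P3@Q0 runs 1, rem=10, I/O yield, promote→Q0. Q0=[P2,P3] Q1=[P1] Q2=[]
t=8-9: P2@Q0 runs 1, rem=0, completes. Q0=[P3] Q1=[P1] Q2=[]
t=9-10: P3@Q0 runs 1, rem=9, I/O yield, promote→Q0. Q0=[P3] Q1=[P1] Q2=[]
t=10-11: P3@Q0 runs 1, rem=8, I/O yield, promote→Q0. Q0=[P3] Q1=[P1] Q2=[]
t=11-12: P3@Q0 runs 1, rem=7, I/O yield, promote→Q0. Q0=[P3] Q1=[P1] Q2=[]
t=12-13: P3@Q0 runs 1, rem=6, I/O yield, promote→Q0. Q0=[P3] Q1=[P1] Q2=[]
t=13-14: P3@Q0 runs 1, rem=5, I/O yield, promote→Q0. Q0=[P3] Q1=[P1] Q2=[]
t=14-15: P3@Q0 runs 1, rem=4, I/O yield, promote→Q0. Q0=[P3] Q1=[P1] Q2=[]
t=15-16: P3@Q0 runs 1, rem=3, I/O yield, promote→Q0. Q0=[P3] Q1=[P1] Q2=[]
t=16-17: P3@Q0 runs 1, rem=2, I/O yield, promote→Q0. Q0=[P3] Q1=[P1] Q2=[]
t=17-18: P3@Q0 runs 1, rem=1, I/O yield, promote→Q0. Q0=[P3] Q1=[P1] Q2=[]
t=18-19: P3@Q0 runs 1, rem=0, completes. Q0=[] Q1=[P1] Q2=[]
t=19-23: P1@Q1 runs 4, rem=0, completes. Q0=[] Q1=[] Q2=[]

Answer: P1(0-2) P2(2-4) P3(4-5) P2(5-7) P3(7-8) P2(8-9) P3(9-10) P3(10-11) P3(11-12) P3(12-13) P3(13-14) P3(14-15) P3(15-16) P3(16-17) P3(17-18) P3(18-19) P1(19-23)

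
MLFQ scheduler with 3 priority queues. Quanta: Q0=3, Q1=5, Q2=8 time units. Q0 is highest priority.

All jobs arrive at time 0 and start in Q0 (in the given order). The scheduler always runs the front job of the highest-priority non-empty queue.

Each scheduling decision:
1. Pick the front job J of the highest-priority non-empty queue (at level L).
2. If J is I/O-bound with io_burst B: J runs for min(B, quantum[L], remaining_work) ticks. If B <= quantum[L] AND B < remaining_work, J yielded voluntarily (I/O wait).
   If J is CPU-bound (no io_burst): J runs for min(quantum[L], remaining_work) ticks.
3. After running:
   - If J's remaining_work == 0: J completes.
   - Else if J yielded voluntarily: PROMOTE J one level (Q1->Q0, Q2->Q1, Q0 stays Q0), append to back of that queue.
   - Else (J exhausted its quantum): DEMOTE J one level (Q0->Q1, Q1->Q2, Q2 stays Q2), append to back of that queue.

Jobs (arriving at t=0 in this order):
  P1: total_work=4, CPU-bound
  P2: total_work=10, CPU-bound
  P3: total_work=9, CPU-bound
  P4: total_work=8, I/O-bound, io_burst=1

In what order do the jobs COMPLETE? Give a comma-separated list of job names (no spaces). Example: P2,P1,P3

t=0-3: P1@Q0 runs 3, rem=1, quantum used, demote→Q1. Q0=[P2,P3,P4] Q1=[P1] Q2=[]
t=3-6: P2@Q0 runs 3, rem=7, quantum used, demote→Q1. Q0=[P3,P4] Q1=[P1,P2] Q2=[]
t=6-9: P3@Q0 runs 3, rem=6, quantum used, demote→Q1. Q0=[P4] Q1=[P1,P2,P3] Q2=[]
t=9-10: P4@Q0 runs 1, rem=7, I/O yield, promote→Q0. Q0=[P4] Q1=[P1,P2,P3] Q2=[]
t=10-11: P4@Q0 runs 1, rem=6, I/O yield, promote→Q0. Q0=[P4] Q1=[P1,P2,P3] Q2=[]
t=11-12: P4@Q0 runs 1, rem=5, I/O yield, promote→Q0. Q0=[P4] Q1=[P1,P2,P3] Q2=[]
t=12-13: P4@Q0 runs 1, rem=4, I/O yield, promote→Q0. Q0=[P4] Q1=[P1,P2,P3] Q2=[]
t=13-14: P4@Q0 runs 1, rem=3, I/O yield, promote→Q0. Q0=[P4] Q1=[P1,P2,P3] Q2=[]
t=14-15: P4@Q0 runs 1, rem=2, I/O yield, promote→Q0. Q0=[P4] Q1=[P1,P2,P3] Q2=[]
t=15-16: P4@Q0 runs 1, rem=1, I/O yield, promote→Q0. Q0=[P4] Q1=[P1,P2,P3] Q2=[]
t=16-17: P4@Q0 runs 1, rem=0, completes. Q0=[] Q1=[P1,P2,P3] Q2=[]
t=17-18: P1@Q1 runs 1, rem=0, completes. Q0=[] Q1=[P2,P3] Q2=[]
t=18-23: P2@Q1 runs 5, rem=2, quantum used, demote→Q2. Q0=[] Q1=[P3] Q2=[P2]
t=23-28: P3@Q1 runs 5, rem=1, quantum used, demote→Q2. Q0=[] Q1=[] Q2=[P2,P3]
t=28-30: P2@Q2 runs 2, rem=0, completes. Q0=[] Q1=[] Q2=[P3]
t=30-31: P3@Q2 runs 1, rem=0, completes. Q0=[] Q1=[] Q2=[]

Answer: P4,P1,P2,P3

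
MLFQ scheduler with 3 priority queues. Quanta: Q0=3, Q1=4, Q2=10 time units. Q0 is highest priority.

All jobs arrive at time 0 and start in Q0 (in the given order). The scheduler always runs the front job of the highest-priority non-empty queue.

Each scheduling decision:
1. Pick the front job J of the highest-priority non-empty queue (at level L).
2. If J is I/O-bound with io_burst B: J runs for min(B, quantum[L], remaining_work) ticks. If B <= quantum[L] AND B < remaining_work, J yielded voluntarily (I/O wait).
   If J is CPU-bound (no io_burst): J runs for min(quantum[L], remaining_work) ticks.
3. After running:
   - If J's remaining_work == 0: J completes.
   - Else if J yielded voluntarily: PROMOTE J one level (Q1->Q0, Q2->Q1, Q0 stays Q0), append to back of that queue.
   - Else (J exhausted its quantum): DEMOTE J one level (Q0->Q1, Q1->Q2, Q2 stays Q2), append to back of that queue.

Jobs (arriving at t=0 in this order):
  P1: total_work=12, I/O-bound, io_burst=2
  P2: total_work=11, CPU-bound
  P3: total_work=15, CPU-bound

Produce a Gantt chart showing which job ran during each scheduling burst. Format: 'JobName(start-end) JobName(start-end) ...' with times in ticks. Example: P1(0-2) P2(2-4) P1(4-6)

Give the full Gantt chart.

Answer: P1(0-2) P2(2-5) P3(5-8) P1(8-10) P1(10-12) P1(12-14) P1(14-16) P1(16-18) P2(18-22) P3(22-26) P2(26-30) P3(30-38)

Derivation:
t=0-2: P1@Q0 runs 2, rem=10, I/O yield, promote→Q0. Q0=[P2,P3,P1] Q1=[] Q2=[]
t=2-5: P2@Q0 runs 3, rem=8, quantum used, demote→Q1. Q0=[P3,P1] Q1=[P2] Q2=[]
t=5-8: P3@Q0 runs 3, rem=12, quantum used, demote→Q1. Q0=[P1] Q1=[P2,P3] Q2=[]
t=8-10: P1@Q0 runs 2, rem=8, I/O yield, promote→Q0. Q0=[P1] Q1=[P2,P3] Q2=[]
t=10-12: P1@Q0 runs 2, rem=6, I/O yield, promote→Q0. Q0=[P1] Q1=[P2,P3] Q2=[]
t=12-14: P1@Q0 runs 2, rem=4, I/O yield, promote→Q0. Q0=[P1] Q1=[P2,P3] Q2=[]
t=14-16: P1@Q0 runs 2, rem=2, I/O yield, promote→Q0. Q0=[P1] Q1=[P2,P3] Q2=[]
t=16-18: P1@Q0 runs 2, rem=0, completes. Q0=[] Q1=[P2,P3] Q2=[]
t=18-22: P2@Q1 runs 4, rem=4, quantum used, demote→Q2. Q0=[] Q1=[P3] Q2=[P2]
t=22-26: P3@Q1 runs 4, rem=8, quantum used, demote→Q2. Q0=[] Q1=[] Q2=[P2,P3]
t=26-30: P2@Q2 runs 4, rem=0, completes. Q0=[] Q1=[] Q2=[P3]
t=30-38: P3@Q2 runs 8, rem=0, completes. Q0=[] Q1=[] Q2=[]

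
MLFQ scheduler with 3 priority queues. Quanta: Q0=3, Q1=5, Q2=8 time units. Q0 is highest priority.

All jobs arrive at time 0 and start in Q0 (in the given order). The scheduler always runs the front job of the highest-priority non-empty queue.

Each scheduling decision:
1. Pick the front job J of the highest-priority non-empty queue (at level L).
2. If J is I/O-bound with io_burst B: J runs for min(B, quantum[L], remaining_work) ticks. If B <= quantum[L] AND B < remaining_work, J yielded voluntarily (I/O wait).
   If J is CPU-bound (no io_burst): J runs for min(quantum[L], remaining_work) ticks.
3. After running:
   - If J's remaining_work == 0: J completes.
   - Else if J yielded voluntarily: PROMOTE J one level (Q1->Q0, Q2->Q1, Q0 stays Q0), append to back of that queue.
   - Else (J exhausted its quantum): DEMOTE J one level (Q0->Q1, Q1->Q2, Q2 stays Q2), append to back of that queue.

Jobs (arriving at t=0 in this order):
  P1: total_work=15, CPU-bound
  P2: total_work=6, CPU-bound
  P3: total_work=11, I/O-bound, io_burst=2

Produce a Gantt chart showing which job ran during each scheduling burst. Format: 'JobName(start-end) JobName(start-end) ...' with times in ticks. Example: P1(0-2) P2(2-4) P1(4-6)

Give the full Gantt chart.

t=0-3: P1@Q0 runs 3, rem=12, quantum used, demote→Q1. Q0=[P2,P3] Q1=[P1] Q2=[]
t=3-6: P2@Q0 runs 3, rem=3, quantum used, demote→Q1. Q0=[P3] Q1=[P1,P2] Q2=[]
t=6-8: P3@Q0 runs 2, rem=9, I/O yield, promote→Q0. Q0=[P3] Q1=[P1,P2] Q2=[]
t=8-10: P3@Q0 runs 2, rem=7, I/O yield, promote→Q0. Q0=[P3] Q1=[P1,P2] Q2=[]
t=10-12: P3@Q0 runs 2, rem=5, I/O yield, promote→Q0. Q0=[P3] Q1=[P1,P2] Q2=[]
t=12-14: P3@Q0 runs 2, rem=3, I/O yield, promote→Q0. Q0=[P3] Q1=[P1,P2] Q2=[]
t=14-16: P3@Q0 runs 2, rem=1, I/O yield, promote→Q0. Q0=[P3] Q1=[P1,P2] Q2=[]
t=16-17: P3@Q0 runs 1, rem=0, completes. Q0=[] Q1=[P1,P2] Q2=[]
t=17-22: P1@Q1 runs 5, rem=7, quantum used, demote→Q2. Q0=[] Q1=[P2] Q2=[P1]
t=22-25: P2@Q1 runs 3, rem=0, completes. Q0=[] Q1=[] Q2=[P1]
t=25-32: P1@Q2 runs 7, rem=0, completes. Q0=[] Q1=[] Q2=[]

Answer: P1(0-3) P2(3-6) P3(6-8) P3(8-10) P3(10-12) P3(12-14) P3(14-16) P3(16-17) P1(17-22) P2(22-25) P1(25-32)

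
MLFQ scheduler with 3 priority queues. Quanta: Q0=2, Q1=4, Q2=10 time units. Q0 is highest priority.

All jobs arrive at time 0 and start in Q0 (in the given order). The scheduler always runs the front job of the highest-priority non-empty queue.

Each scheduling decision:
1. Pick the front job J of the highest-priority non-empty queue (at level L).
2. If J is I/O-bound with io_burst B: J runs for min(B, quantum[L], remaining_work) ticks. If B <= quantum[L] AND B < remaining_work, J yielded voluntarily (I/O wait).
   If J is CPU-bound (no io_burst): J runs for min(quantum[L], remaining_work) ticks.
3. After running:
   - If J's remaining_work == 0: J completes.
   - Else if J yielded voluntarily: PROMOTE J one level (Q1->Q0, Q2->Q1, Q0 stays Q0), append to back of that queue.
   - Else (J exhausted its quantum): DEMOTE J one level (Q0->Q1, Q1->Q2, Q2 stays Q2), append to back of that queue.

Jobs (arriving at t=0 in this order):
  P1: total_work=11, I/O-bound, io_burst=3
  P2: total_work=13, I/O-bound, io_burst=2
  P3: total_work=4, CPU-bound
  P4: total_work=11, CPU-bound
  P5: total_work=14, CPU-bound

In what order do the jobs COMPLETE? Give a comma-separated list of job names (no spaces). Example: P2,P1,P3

t=0-2: P1@Q0 runs 2, rem=9, quantum used, demote→Q1. Q0=[P2,P3,P4,P5] Q1=[P1] Q2=[]
t=2-4: P2@Q0 runs 2, rem=11, I/O yield, promote→Q0. Q0=[P3,P4,P5,P2] Q1=[P1] Q2=[]
t=4-6: P3@Q0 runs 2, rem=2, quantum used, demote→Q1. Q0=[P4,P5,P2] Q1=[P1,P3] Q2=[]
t=6-8: P4@Q0 runs 2, rem=9, quantum used, demote→Q1. Q0=[P5,P2] Q1=[P1,P3,P4] Q2=[]
t=8-10: P5@Q0 runs 2, rem=12, quantum used, demote→Q1. Q0=[P2] Q1=[P1,P3,P4,P5] Q2=[]
t=10-12: P2@Q0 runs 2, rem=9, I/O yield, promote→Q0. Q0=[P2] Q1=[P1,P3,P4,P5] Q2=[]
t=12-14: P2@Q0 runs 2, rem=7, I/O yield, promote→Q0. Q0=[P2] Q1=[P1,P3,P4,P5] Q2=[]
t=14-16: P2@Q0 runs 2, rem=5, I/O yield, promote→Q0. Q0=[P2] Q1=[P1,P3,P4,P5] Q2=[]
t=16-18: P2@Q0 runs 2, rem=3, I/O yield, promote→Q0. Q0=[P2] Q1=[P1,P3,P4,P5] Q2=[]
t=18-20: P2@Q0 runs 2, rem=1, I/O yield, promote→Q0. Q0=[P2] Q1=[P1,P3,P4,P5] Q2=[]
t=20-21: P2@Q0 runs 1, rem=0, completes. Q0=[] Q1=[P1,P3,P4,P5] Q2=[]
t=21-24: P1@Q1 runs 3, rem=6, I/O yield, promote→Q0. Q0=[P1] Q1=[P3,P4,P5] Q2=[]
t=24-26: P1@Q0 runs 2, rem=4, quantum used, demote→Q1. Q0=[] Q1=[P3,P4,P5,P1] Q2=[]
t=26-28: P3@Q1 runs 2, rem=0, completes. Q0=[] Q1=[P4,P5,P1] Q2=[]
t=28-32: P4@Q1 runs 4, rem=5, quantum used, demote→Q2. Q0=[] Q1=[P5,P1] Q2=[P4]
t=32-36: P5@Q1 runs 4, rem=8, quantum used, demote→Q2. Q0=[] Q1=[P1] Q2=[P4,P5]
t=36-39: P1@Q1 runs 3, rem=1, I/O yield, promote→Q0. Q0=[P1] Q1=[] Q2=[P4,P5]
t=39-40: P1@Q0 runs 1, rem=0, completes. Q0=[] Q1=[] Q2=[P4,P5]
t=40-45: P4@Q2 runs 5, rem=0, completes. Q0=[] Q1=[] Q2=[P5]
t=45-53: P5@Q2 runs 8, rem=0, completes. Q0=[] Q1=[] Q2=[]

Answer: P2,P3,P1,P4,P5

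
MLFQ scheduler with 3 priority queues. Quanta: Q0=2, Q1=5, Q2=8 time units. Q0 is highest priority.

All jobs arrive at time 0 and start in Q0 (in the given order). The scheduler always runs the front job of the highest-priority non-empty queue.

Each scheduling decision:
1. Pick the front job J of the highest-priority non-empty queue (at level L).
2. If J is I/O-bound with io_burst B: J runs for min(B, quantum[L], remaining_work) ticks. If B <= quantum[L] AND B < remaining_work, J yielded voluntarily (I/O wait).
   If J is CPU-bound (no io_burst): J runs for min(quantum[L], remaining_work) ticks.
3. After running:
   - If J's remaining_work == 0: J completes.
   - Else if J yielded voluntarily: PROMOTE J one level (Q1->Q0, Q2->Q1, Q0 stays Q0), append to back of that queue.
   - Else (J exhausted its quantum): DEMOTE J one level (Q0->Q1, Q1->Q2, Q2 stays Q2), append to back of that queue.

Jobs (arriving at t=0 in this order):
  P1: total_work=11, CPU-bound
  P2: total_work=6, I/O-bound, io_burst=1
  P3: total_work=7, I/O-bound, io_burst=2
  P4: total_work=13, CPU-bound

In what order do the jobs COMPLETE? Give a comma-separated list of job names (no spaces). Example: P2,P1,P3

Answer: P3,P2,P1,P4

Derivation:
t=0-2: P1@Q0 runs 2, rem=9, quantum used, demote→Q1. Q0=[P2,P3,P4] Q1=[P1] Q2=[]
t=2-3: P2@Q0 runs 1, rem=5, I/O yield, promote→Q0. Q0=[P3,P4,P2] Q1=[P1] Q2=[]
t=3-5: P3@Q0 runs 2, rem=5, I/O yield, promote→Q0. Q0=[P4,P2,P3] Q1=[P1] Q2=[]
t=5-7: P4@Q0 runs 2, rem=11, quantum used, demote→Q1. Q0=[P2,P3] Q1=[P1,P4] Q2=[]
t=7-8: P2@Q0 runs 1, rem=4, I/O yield, promote→Q0. Q0=[P3,P2] Q1=[P1,P4] Q2=[]
t=8-10: P3@Q0 runs 2, rem=3, I/O yield, promote→Q0. Q0=[P2,P3] Q1=[P1,P4] Q2=[]
t=10-11: P2@Q0 runs 1, rem=3, I/O yield, promote→Q0. Q0=[P3,P2] Q1=[P1,P4] Q2=[]
t=11-13: P3@Q0 runs 2, rem=1, I/O yield, promote→Q0. Q0=[P2,P3] Q1=[P1,P4] Q2=[]
t=13-14: P2@Q0 runs 1, rem=2, I/O yield, promote→Q0. Q0=[P3,P2] Q1=[P1,P4] Q2=[]
t=14-15: P3@Q0 runs 1, rem=0, completes. Q0=[P2] Q1=[P1,P4] Q2=[]
t=15-16: P2@Q0 runs 1, rem=1, I/O yield, promote→Q0. Q0=[P2] Q1=[P1,P4] Q2=[]
t=16-17: P2@Q0 runs 1, rem=0, completes. Q0=[] Q1=[P1,P4] Q2=[]
t=17-22: P1@Q1 runs 5, rem=4, quantum used, demote→Q2. Q0=[] Q1=[P4] Q2=[P1]
t=22-27: P4@Q1 runs 5, rem=6, quantum used, demote→Q2. Q0=[] Q1=[] Q2=[P1,P4]
t=27-31: P1@Q2 runs 4, rem=0, completes. Q0=[] Q1=[] Q2=[P4]
t=31-37: P4@Q2 runs 6, rem=0, completes. Q0=[] Q1=[] Q2=[]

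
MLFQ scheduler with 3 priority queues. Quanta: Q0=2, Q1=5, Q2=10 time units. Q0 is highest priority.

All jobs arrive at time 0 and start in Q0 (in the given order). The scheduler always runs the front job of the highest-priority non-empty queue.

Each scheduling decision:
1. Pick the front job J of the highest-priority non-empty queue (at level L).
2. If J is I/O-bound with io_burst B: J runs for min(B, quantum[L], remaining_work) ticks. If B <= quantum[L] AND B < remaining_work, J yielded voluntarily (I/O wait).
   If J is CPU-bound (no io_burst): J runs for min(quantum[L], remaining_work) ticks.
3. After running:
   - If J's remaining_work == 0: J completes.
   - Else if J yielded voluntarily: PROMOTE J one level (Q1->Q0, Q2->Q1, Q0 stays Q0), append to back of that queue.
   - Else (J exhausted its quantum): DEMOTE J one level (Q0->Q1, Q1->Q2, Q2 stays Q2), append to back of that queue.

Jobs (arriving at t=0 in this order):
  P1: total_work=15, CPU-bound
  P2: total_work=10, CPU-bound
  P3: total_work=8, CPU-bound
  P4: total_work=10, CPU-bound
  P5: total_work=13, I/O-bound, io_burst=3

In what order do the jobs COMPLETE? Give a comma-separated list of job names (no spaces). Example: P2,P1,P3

Answer: P5,P1,P2,P3,P4

Derivation:
t=0-2: P1@Q0 runs 2, rem=13, quantum used, demote→Q1. Q0=[P2,P3,P4,P5] Q1=[P1] Q2=[]
t=2-4: P2@Q0 runs 2, rem=8, quantum used, demote→Q1. Q0=[P3,P4,P5] Q1=[P1,P2] Q2=[]
t=4-6: P3@Q0 runs 2, rem=6, quantum used, demote→Q1. Q0=[P4,P5] Q1=[P1,P2,P3] Q2=[]
t=6-8: P4@Q0 runs 2, rem=8, quantum used, demote→Q1. Q0=[P5] Q1=[P1,P2,P3,P4] Q2=[]
t=8-10: P5@Q0 runs 2, rem=11, quantum used, demote→Q1. Q0=[] Q1=[P1,P2,P3,P4,P5] Q2=[]
t=10-15: P1@Q1 runs 5, rem=8, quantum used, demote→Q2. Q0=[] Q1=[P2,P3,P4,P5] Q2=[P1]
t=15-20: P2@Q1 runs 5, rem=3, quantum used, demote→Q2. Q0=[] Q1=[P3,P4,P5] Q2=[P1,P2]
t=20-25: P3@Q1 runs 5, rem=1, quantum used, demote→Q2. Q0=[] Q1=[P4,P5] Q2=[P1,P2,P3]
t=25-30: P4@Q1 runs 5, rem=3, quantum used, demote→Q2. Q0=[] Q1=[P5] Q2=[P1,P2,P3,P4]
t=30-33: P5@Q1 runs 3, rem=8, I/O yield, promote→Q0. Q0=[P5] Q1=[] Q2=[P1,P2,P3,P4]
t=33-35: P5@Q0 runs 2, rem=6, quantum used, demote→Q1. Q0=[] Q1=[P5] Q2=[P1,P2,P3,P4]
t=35-38: P5@Q1 runs 3, rem=3, I/O yield, promote→Q0. Q0=[P5] Q1=[] Q2=[P1,P2,P3,P4]
t=38-40: P5@Q0 runs 2, rem=1, quantum used, demote→Q1. Q0=[] Q1=[P5] Q2=[P1,P2,P3,P4]
t=40-41: P5@Q1 runs 1, rem=0, completes. Q0=[] Q1=[] Q2=[P1,P2,P3,P4]
t=41-49: P1@Q2 runs 8, rem=0, completes. Q0=[] Q1=[] Q2=[P2,P3,P4]
t=49-52: P2@Q2 runs 3, rem=0, completes. Q0=[] Q1=[] Q2=[P3,P4]
t=52-53: P3@Q2 runs 1, rem=0, completes. Q0=[] Q1=[] Q2=[P4]
t=53-56: P4@Q2 runs 3, rem=0, completes. Q0=[] Q1=[] Q2=[]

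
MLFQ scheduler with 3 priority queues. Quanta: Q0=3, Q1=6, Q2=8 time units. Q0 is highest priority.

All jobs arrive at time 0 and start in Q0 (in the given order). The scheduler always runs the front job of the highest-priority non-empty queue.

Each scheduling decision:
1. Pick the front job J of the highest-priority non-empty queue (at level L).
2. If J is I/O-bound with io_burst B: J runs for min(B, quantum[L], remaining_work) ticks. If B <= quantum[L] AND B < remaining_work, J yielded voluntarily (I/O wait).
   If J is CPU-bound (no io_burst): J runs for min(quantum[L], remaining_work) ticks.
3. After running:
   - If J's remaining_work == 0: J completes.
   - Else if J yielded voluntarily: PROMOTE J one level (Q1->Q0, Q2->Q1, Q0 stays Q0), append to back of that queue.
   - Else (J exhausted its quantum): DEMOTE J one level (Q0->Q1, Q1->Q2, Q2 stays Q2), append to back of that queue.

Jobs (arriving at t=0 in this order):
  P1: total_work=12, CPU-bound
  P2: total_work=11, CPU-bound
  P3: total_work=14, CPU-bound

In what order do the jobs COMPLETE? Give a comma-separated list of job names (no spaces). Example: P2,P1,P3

Answer: P1,P2,P3

Derivation:
t=0-3: P1@Q0 runs 3, rem=9, quantum used, demote→Q1. Q0=[P2,P3] Q1=[P1] Q2=[]
t=3-6: P2@Q0 runs 3, rem=8, quantum used, demote→Q1. Q0=[P3] Q1=[P1,P2] Q2=[]
t=6-9: P3@Q0 runs 3, rem=11, quantum used, demote→Q1. Q0=[] Q1=[P1,P2,P3] Q2=[]
t=9-15: P1@Q1 runs 6, rem=3, quantum used, demote→Q2. Q0=[] Q1=[P2,P3] Q2=[P1]
t=15-21: P2@Q1 runs 6, rem=2, quantum used, demote→Q2. Q0=[] Q1=[P3] Q2=[P1,P2]
t=21-27: P3@Q1 runs 6, rem=5, quantum used, demote→Q2. Q0=[] Q1=[] Q2=[P1,P2,P3]
t=27-30: P1@Q2 runs 3, rem=0, completes. Q0=[] Q1=[] Q2=[P2,P3]
t=30-32: P2@Q2 runs 2, rem=0, completes. Q0=[] Q1=[] Q2=[P3]
t=32-37: P3@Q2 runs 5, rem=0, completes. Q0=[] Q1=[] Q2=[]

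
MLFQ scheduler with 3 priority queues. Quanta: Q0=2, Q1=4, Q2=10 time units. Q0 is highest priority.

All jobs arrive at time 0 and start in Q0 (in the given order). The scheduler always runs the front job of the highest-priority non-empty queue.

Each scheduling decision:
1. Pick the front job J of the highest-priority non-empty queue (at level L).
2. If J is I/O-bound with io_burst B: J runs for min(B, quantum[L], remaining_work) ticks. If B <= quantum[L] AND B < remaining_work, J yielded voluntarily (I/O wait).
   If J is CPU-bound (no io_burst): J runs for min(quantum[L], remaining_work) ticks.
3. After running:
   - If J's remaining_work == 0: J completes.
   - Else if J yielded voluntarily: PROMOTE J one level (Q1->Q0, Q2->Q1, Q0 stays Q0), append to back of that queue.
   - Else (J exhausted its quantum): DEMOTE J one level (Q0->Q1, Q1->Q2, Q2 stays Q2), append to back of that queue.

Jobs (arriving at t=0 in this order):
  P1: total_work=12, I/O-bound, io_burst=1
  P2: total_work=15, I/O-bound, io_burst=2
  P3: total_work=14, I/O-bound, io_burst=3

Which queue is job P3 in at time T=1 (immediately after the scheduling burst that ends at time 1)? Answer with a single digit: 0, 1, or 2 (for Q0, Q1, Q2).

t=0-1: P1@Q0 runs 1, rem=11, I/O yield, promote→Q0. Q0=[P2,P3,P1] Q1=[] Q2=[]
t=1-3: P2@Q0 runs 2, rem=13, I/O yield, promote→Q0. Q0=[P3,P1,P2] Q1=[] Q2=[]
t=3-5: P3@Q0 runs 2, rem=12, quantum used, demote→Q1. Q0=[P1,P2] Q1=[P3] Q2=[]
t=5-6: P1@Q0 runs 1, rem=10, I/O yield, promote→Q0. Q0=[P2,P1] Q1=[P3] Q2=[]
t=6-8: P2@Q0 runs 2, rem=11, I/O yield, promote→Q0. Q0=[P1,P2] Q1=[P3] Q2=[]
t=8-9: P1@Q0 runs 1, rem=9, I/O yield, promote→Q0. Q0=[P2,P1] Q1=[P3] Q2=[]
t=9-11: P2@Q0 runs 2, rem=9, I/O yield, promote→Q0. Q0=[P1,P2] Q1=[P3] Q2=[]
t=11-12: P1@Q0 runs 1, rem=8, I/O yield, promote→Q0. Q0=[P2,P1] Q1=[P3] Q2=[]
t=12-14: P2@Q0 runs 2, rem=7, I/O yield, promote→Q0. Q0=[P1,P2] Q1=[P3] Q2=[]
t=14-15: P1@Q0 runs 1, rem=7, I/O yield, promote→Q0. Q0=[P2,P1] Q1=[P3] Q2=[]
t=15-17: P2@Q0 runs 2, rem=5, I/O yield, promote→Q0. Q0=[P1,P2] Q1=[P3] Q2=[]
t=17-18: P1@Q0 runs 1, rem=6, I/O yield, promote→Q0. Q0=[P2,P1] Q1=[P3] Q2=[]
t=18-20: P2@Q0 runs 2, rem=3, I/O yield, promote→Q0. Q0=[P1,P2] Q1=[P3] Q2=[]
t=20-21: P1@Q0 runs 1, rem=5, I/O yield, promote→Q0. Q0=[P2,P1] Q1=[P3] Q2=[]
t=21-23: P2@Q0 runs 2, rem=1, I/O yield, promote→Q0. Q0=[P1,P2] Q1=[P3] Q2=[]
t=23-24: P1@Q0 runs 1, rem=4, I/O yield, promote→Q0. Q0=[P2,P1] Q1=[P3] Q2=[]
t=24-25: P2@Q0 runs 1, rem=0, completes. Q0=[P1] Q1=[P3] Q2=[]
t=25-26: P1@Q0 runs 1, rem=3, I/O yield, promote→Q0. Q0=[P1] Q1=[P3] Q2=[]
t=26-27: P1@Q0 runs 1, rem=2, I/O yield, promote→Q0. Q0=[P1] Q1=[P3] Q2=[]
t=27-28: P1@Q0 runs 1, rem=1, I/O yield, promote→Q0. Q0=[P1] Q1=[P3] Q2=[]
t=28-29: P1@Q0 runs 1, rem=0, completes. Q0=[] Q1=[P3] Q2=[]
t=29-32: P3@Q1 runs 3, rem=9, I/O yield, promote→Q0. Q0=[P3] Q1=[] Q2=[]
t=32-34: P3@Q0 runs 2, rem=7, quantum used, demote→Q1. Q0=[] Q1=[P3] Q2=[]
t=34-37: P3@Q1 runs 3, rem=4, I/O yield, promote→Q0. Q0=[P3] Q1=[] Q2=[]
t=37-39: P3@Q0 runs 2, rem=2, quantum used, demote→Q1. Q0=[] Q1=[P3] Q2=[]
t=39-41: P3@Q1 runs 2, rem=0, completes. Q0=[] Q1=[] Q2=[]

Answer: 0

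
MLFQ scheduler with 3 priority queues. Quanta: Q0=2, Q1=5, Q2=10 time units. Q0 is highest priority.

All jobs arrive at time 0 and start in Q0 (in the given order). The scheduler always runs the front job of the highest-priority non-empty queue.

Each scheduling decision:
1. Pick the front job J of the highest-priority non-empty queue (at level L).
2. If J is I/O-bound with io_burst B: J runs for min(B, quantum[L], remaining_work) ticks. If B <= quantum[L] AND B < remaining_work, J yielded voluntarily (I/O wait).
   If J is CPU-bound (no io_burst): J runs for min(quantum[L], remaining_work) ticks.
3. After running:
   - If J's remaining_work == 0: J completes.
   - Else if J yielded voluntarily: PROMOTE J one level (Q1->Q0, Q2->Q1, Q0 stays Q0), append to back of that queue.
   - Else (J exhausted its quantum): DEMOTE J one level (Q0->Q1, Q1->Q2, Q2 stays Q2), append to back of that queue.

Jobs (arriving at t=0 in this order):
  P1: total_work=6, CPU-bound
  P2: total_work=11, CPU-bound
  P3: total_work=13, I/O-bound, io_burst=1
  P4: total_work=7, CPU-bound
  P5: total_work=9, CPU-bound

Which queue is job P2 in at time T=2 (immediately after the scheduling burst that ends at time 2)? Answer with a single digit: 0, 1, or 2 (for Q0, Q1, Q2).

t=0-2: P1@Q0 runs 2, rem=4, quantum used, demote→Q1. Q0=[P2,P3,P4,P5] Q1=[P1] Q2=[]
t=2-4: P2@Q0 runs 2, rem=9, quantum used, demote→Q1. Q0=[P3,P4,P5] Q1=[P1,P2] Q2=[]
t=4-5: P3@Q0 runs 1, rem=12, I/O yield, promote→Q0. Q0=[P4,P5,P3] Q1=[P1,P2] Q2=[]
t=5-7: P4@Q0 runs 2, rem=5, quantum used, demote→Q1. Q0=[P5,P3] Q1=[P1,P2,P4] Q2=[]
t=7-9: P5@Q0 runs 2, rem=7, quantum used, demote→Q1. Q0=[P3] Q1=[P1,P2,P4,P5] Q2=[]
t=9-10: P3@Q0 runs 1, rem=11, I/O yield, promote→Q0. Q0=[P3] Q1=[P1,P2,P4,P5] Q2=[]
t=10-11: P3@Q0 runs 1, rem=10, I/O yield, promote→Q0. Q0=[P3] Q1=[P1,P2,P4,P5] Q2=[]
t=11-12: P3@Q0 runs 1, rem=9, I/O yield, promote→Q0. Q0=[P3] Q1=[P1,P2,P4,P5] Q2=[]
t=12-13: P3@Q0 runs 1, rem=8, I/O yield, promote→Q0. Q0=[P3] Q1=[P1,P2,P4,P5] Q2=[]
t=13-14: P3@Q0 runs 1, rem=7, I/O yield, promote→Q0. Q0=[P3] Q1=[P1,P2,P4,P5] Q2=[]
t=14-15: P3@Q0 runs 1, rem=6, I/O yield, promote→Q0. Q0=[P3] Q1=[P1,P2,P4,P5] Q2=[]
t=15-16: P3@Q0 runs 1, rem=5, I/O yield, promote→Q0. Q0=[P3] Q1=[P1,P2,P4,P5] Q2=[]
t=16-17: P3@Q0 runs 1, rem=4, I/O yield, promote→Q0. Q0=[P3] Q1=[P1,P2,P4,P5] Q2=[]
t=17-18: P3@Q0 runs 1, rem=3, I/O yield, promote→Q0. Q0=[P3] Q1=[P1,P2,P4,P5] Q2=[]
t=18-19: P3@Q0 runs 1, rem=2, I/O yield, promote→Q0. Q0=[P3] Q1=[P1,P2,P4,P5] Q2=[]
t=19-20: P3@Q0 runs 1, rem=1, I/O yield, promote→Q0. Q0=[P3] Q1=[P1,P2,P4,P5] Q2=[]
t=20-21: P3@Q0 runs 1, rem=0, completes. Q0=[] Q1=[P1,P2,P4,P5] Q2=[]
t=21-25: P1@Q1 runs 4, rem=0, completes. Q0=[] Q1=[P2,P4,P5] Q2=[]
t=25-30: P2@Q1 runs 5, rem=4, quantum used, demote→Q2. Q0=[] Q1=[P4,P5] Q2=[P2]
t=30-35: P4@Q1 runs 5, rem=0, completes. Q0=[] Q1=[P5] Q2=[P2]
t=35-40: P5@Q1 runs 5, rem=2, quantum used, demote→Q2. Q0=[] Q1=[] Q2=[P2,P5]
t=40-44: P2@Q2 runs 4, rem=0, completes. Q0=[] Q1=[] Q2=[P5]
t=44-46: P5@Q2 runs 2, rem=0, completes. Q0=[] Q1=[] Q2=[]

Answer: 0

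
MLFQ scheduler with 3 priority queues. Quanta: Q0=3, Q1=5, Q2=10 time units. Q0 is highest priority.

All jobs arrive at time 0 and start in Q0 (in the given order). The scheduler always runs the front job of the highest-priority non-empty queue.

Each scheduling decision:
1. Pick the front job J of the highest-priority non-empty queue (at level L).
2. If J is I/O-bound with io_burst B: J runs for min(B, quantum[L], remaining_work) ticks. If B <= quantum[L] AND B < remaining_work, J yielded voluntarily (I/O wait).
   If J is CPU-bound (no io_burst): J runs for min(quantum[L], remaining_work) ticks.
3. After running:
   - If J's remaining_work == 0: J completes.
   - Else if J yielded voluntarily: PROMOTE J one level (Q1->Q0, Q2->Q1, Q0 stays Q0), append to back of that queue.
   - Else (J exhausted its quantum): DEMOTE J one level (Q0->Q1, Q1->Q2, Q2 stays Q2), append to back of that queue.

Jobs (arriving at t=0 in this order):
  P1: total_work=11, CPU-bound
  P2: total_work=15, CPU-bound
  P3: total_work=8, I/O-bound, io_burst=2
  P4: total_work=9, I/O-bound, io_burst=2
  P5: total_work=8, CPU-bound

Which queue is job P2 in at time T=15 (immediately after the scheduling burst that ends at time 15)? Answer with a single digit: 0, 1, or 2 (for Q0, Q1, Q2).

t=0-3: P1@Q0 runs 3, rem=8, quantum used, demote→Q1. Q0=[P2,P3,P4,P5] Q1=[P1] Q2=[]
t=3-6: P2@Q0 runs 3, rem=12, quantum used, demote→Q1. Q0=[P3,P4,P5] Q1=[P1,P2] Q2=[]
t=6-8: P3@Q0 runs 2, rem=6, I/O yield, promote→Q0. Q0=[P4,P5,P3] Q1=[P1,P2] Q2=[]
t=8-10: P4@Q0 runs 2, rem=7, I/O yield, promote→Q0. Q0=[P5,P3,P4] Q1=[P1,P2] Q2=[]
t=10-13: P5@Q0 runs 3, rem=5, quantum used, demote→Q1. Q0=[P3,P4] Q1=[P1,P2,P5] Q2=[]
t=13-15: P3@Q0 runs 2, rem=4, I/O yield, promote→Q0. Q0=[P4,P3] Q1=[P1,P2,P5] Q2=[]
t=15-17: P4@Q0 runs 2, rem=5, I/O yield, promote→Q0. Q0=[P3,P4] Q1=[P1,P2,P5] Q2=[]
t=17-19: P3@Q0 runs 2, rem=2, I/O yield, promote→Q0. Q0=[P4,P3] Q1=[P1,P2,P5] Q2=[]
t=19-21: P4@Q0 runs 2, rem=3, I/O yield, promote→Q0. Q0=[P3,P4] Q1=[P1,P2,P5] Q2=[]
t=21-23: P3@Q0 runs 2, rem=0, completes. Q0=[P4] Q1=[P1,P2,P5] Q2=[]
t=23-25: P4@Q0 runs 2, rem=1, I/O yield, promote→Q0. Q0=[P4] Q1=[P1,P2,P5] Q2=[]
t=25-26: P4@Q0 runs 1, rem=0, completes. Q0=[] Q1=[P1,P2,P5] Q2=[]
t=26-31: P1@Q1 runs 5, rem=3, quantum used, demote→Q2. Q0=[] Q1=[P2,P5] Q2=[P1]
t=31-36: P2@Q1 runs 5, rem=7, quantum used, demote→Q2. Q0=[] Q1=[P5] Q2=[P1,P2]
t=36-41: P5@Q1 runs 5, rem=0, completes. Q0=[] Q1=[] Q2=[P1,P2]
t=41-44: P1@Q2 runs 3, rem=0, completes. Q0=[] Q1=[] Q2=[P2]
t=44-51: P2@Q2 runs 7, rem=0, completes. Q0=[] Q1=[] Q2=[]

Answer: 1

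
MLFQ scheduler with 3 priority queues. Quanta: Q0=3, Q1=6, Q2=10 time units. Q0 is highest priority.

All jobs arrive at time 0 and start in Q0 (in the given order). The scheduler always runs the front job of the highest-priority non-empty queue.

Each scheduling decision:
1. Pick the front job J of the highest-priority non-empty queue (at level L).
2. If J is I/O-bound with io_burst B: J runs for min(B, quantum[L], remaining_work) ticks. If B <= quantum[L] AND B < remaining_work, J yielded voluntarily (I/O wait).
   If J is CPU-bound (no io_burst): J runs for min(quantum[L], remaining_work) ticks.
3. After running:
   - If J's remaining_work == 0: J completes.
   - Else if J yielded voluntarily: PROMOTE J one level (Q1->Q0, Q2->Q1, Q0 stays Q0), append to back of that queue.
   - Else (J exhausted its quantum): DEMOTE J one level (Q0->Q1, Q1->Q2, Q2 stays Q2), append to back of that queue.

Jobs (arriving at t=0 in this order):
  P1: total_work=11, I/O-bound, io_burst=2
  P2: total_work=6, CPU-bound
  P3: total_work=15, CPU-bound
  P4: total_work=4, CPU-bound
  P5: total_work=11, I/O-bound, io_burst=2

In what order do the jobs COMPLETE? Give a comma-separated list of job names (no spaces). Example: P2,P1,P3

Answer: P1,P5,P2,P4,P3

Derivation:
t=0-2: P1@Q0 runs 2, rem=9, I/O yield, promote→Q0. Q0=[P2,P3,P4,P5,P1] Q1=[] Q2=[]
t=2-5: P2@Q0 runs 3, rem=3, quantum used, demote→Q1. Q0=[P3,P4,P5,P1] Q1=[P2] Q2=[]
t=5-8: P3@Q0 runs 3, rem=12, quantum used, demote→Q1. Q0=[P4,P5,P1] Q1=[P2,P3] Q2=[]
t=8-11: P4@Q0 runs 3, rem=1, quantum used, demote→Q1. Q0=[P5,P1] Q1=[P2,P3,P4] Q2=[]
t=11-13: P5@Q0 runs 2, rem=9, I/O yield, promote→Q0. Q0=[P1,P5] Q1=[P2,P3,P4] Q2=[]
t=13-15: P1@Q0 runs 2, rem=7, I/O yield, promote→Q0. Q0=[P5,P1] Q1=[P2,P3,P4] Q2=[]
t=15-17: P5@Q0 runs 2, rem=7, I/O yield, promote→Q0. Q0=[P1,P5] Q1=[P2,P3,P4] Q2=[]
t=17-19: P1@Q0 runs 2, rem=5, I/O yield, promote→Q0. Q0=[P5,P1] Q1=[P2,P3,P4] Q2=[]
t=19-21: P5@Q0 runs 2, rem=5, I/O yield, promote→Q0. Q0=[P1,P5] Q1=[P2,P3,P4] Q2=[]
t=21-23: P1@Q0 runs 2, rem=3, I/O yield, promote→Q0. Q0=[P5,P1] Q1=[P2,P3,P4] Q2=[]
t=23-25: P5@Q0 runs 2, rem=3, I/O yield, promote→Q0. Q0=[P1,P5] Q1=[P2,P3,P4] Q2=[]
t=25-27: P1@Q0 runs 2, rem=1, I/O yield, promote→Q0. Q0=[P5,P1] Q1=[P2,P3,P4] Q2=[]
t=27-29: P5@Q0 runs 2, rem=1, I/O yield, promote→Q0. Q0=[P1,P5] Q1=[P2,P3,P4] Q2=[]
t=29-30: P1@Q0 runs 1, rem=0, completes. Q0=[P5] Q1=[P2,P3,P4] Q2=[]
t=30-31: P5@Q0 runs 1, rem=0, completes. Q0=[] Q1=[P2,P3,P4] Q2=[]
t=31-34: P2@Q1 runs 3, rem=0, completes. Q0=[] Q1=[P3,P4] Q2=[]
t=34-40: P3@Q1 runs 6, rem=6, quantum used, demote→Q2. Q0=[] Q1=[P4] Q2=[P3]
t=40-41: P4@Q1 runs 1, rem=0, completes. Q0=[] Q1=[] Q2=[P3]
t=41-47: P3@Q2 runs 6, rem=0, completes. Q0=[] Q1=[] Q2=[]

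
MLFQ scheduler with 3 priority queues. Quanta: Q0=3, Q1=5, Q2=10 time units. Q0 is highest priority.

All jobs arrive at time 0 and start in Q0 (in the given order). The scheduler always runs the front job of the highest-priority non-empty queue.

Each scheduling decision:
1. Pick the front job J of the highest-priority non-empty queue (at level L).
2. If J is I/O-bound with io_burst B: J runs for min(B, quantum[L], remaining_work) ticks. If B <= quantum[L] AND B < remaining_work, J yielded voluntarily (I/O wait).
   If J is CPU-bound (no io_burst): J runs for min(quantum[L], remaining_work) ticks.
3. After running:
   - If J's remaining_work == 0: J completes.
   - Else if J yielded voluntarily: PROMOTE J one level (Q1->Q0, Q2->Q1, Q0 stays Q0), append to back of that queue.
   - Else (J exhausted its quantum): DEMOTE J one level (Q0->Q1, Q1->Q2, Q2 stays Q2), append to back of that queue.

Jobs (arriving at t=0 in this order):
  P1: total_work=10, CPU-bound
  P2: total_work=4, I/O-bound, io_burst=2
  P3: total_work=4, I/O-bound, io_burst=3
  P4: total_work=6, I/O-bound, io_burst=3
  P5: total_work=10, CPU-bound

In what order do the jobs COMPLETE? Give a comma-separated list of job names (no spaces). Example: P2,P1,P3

Answer: P2,P3,P4,P1,P5

Derivation:
t=0-3: P1@Q0 runs 3, rem=7, quantum used, demote→Q1. Q0=[P2,P3,P4,P5] Q1=[P1] Q2=[]
t=3-5: P2@Q0 runs 2, rem=2, I/O yield, promote→Q0. Q0=[P3,P4,P5,P2] Q1=[P1] Q2=[]
t=5-8: P3@Q0 runs 3, rem=1, I/O yield, promote→Q0. Q0=[P4,P5,P2,P3] Q1=[P1] Q2=[]
t=8-11: P4@Q0 runs 3, rem=3, I/O yield, promote→Q0. Q0=[P5,P2,P3,P4] Q1=[P1] Q2=[]
t=11-14: P5@Q0 runs 3, rem=7, quantum used, demote→Q1. Q0=[P2,P3,P4] Q1=[P1,P5] Q2=[]
t=14-16: P2@Q0 runs 2, rem=0, completes. Q0=[P3,P4] Q1=[P1,P5] Q2=[]
t=16-17: P3@Q0 runs 1, rem=0, completes. Q0=[P4] Q1=[P1,P5] Q2=[]
t=17-20: P4@Q0 runs 3, rem=0, completes. Q0=[] Q1=[P1,P5] Q2=[]
t=20-25: P1@Q1 runs 5, rem=2, quantum used, demote→Q2. Q0=[] Q1=[P5] Q2=[P1]
t=25-30: P5@Q1 runs 5, rem=2, quantum used, demote→Q2. Q0=[] Q1=[] Q2=[P1,P5]
t=30-32: P1@Q2 runs 2, rem=0, completes. Q0=[] Q1=[] Q2=[P5]
t=32-34: P5@Q2 runs 2, rem=0, completes. Q0=[] Q1=[] Q2=[]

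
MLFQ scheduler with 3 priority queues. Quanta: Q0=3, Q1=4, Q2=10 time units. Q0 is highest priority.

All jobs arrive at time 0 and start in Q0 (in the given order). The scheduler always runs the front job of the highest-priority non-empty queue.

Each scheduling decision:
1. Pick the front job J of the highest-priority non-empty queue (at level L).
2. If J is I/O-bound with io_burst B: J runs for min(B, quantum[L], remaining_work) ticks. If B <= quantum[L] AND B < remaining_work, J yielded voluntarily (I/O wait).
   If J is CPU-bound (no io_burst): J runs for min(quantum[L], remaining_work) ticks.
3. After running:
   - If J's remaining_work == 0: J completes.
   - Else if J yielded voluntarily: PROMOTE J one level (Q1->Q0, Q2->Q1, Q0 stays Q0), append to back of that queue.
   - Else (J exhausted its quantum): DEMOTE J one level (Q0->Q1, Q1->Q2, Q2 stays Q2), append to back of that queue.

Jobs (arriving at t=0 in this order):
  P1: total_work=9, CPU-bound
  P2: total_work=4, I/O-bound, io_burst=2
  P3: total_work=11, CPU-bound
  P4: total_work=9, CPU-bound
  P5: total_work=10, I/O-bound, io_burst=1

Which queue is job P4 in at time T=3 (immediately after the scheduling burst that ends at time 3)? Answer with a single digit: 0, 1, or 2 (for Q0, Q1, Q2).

t=0-3: P1@Q0 runs 3, rem=6, quantum used, demote→Q1. Q0=[P2,P3,P4,P5] Q1=[P1] Q2=[]
t=3-5: P2@Q0 runs 2, rem=2, I/O yield, promote→Q0. Q0=[P3,P4,P5,P2] Q1=[P1] Q2=[]
t=5-8: P3@Q0 runs 3, rem=8, quantum used, demote→Q1. Q0=[P4,P5,P2] Q1=[P1,P3] Q2=[]
t=8-11: P4@Q0 runs 3, rem=6, quantum used, demote→Q1. Q0=[P5,P2] Q1=[P1,P3,P4] Q2=[]
t=11-12: P5@Q0 runs 1, rem=9, I/O yield, promote→Q0. Q0=[P2,P5] Q1=[P1,P3,P4] Q2=[]
t=12-14: P2@Q0 runs 2, rem=0, completes. Q0=[P5] Q1=[P1,P3,P4] Q2=[]
t=14-15: P5@Q0 runs 1, rem=8, I/O yield, promote→Q0. Q0=[P5] Q1=[P1,P3,P4] Q2=[]
t=15-16: P5@Q0 runs 1, rem=7, I/O yield, promote→Q0. Q0=[P5] Q1=[P1,P3,P4] Q2=[]
t=16-17: P5@Q0 runs 1, rem=6, I/O yield, promote→Q0. Q0=[P5] Q1=[P1,P3,P4] Q2=[]
t=17-18: P5@Q0 runs 1, rem=5, I/O yield, promote→Q0. Q0=[P5] Q1=[P1,P3,P4] Q2=[]
t=18-19: P5@Q0 runs 1, rem=4, I/O yield, promote→Q0. Q0=[P5] Q1=[P1,P3,P4] Q2=[]
t=19-20: P5@Q0 runs 1, rem=3, I/O yield, promote→Q0. Q0=[P5] Q1=[P1,P3,P4] Q2=[]
t=20-21: P5@Q0 runs 1, rem=2, I/O yield, promote→Q0. Q0=[P5] Q1=[P1,P3,P4] Q2=[]
t=21-22: P5@Q0 runs 1, rem=1, I/O yield, promote→Q0. Q0=[P5] Q1=[P1,P3,P4] Q2=[]
t=22-23: P5@Q0 runs 1, rem=0, completes. Q0=[] Q1=[P1,P3,P4] Q2=[]
t=23-27: P1@Q1 runs 4, rem=2, quantum used, demote→Q2. Q0=[] Q1=[P3,P4] Q2=[P1]
t=27-31: P3@Q1 runs 4, rem=4, quantum used, demote→Q2. Q0=[] Q1=[P4] Q2=[P1,P3]
t=31-35: P4@Q1 runs 4, rem=2, quantum used, demote→Q2. Q0=[] Q1=[] Q2=[P1,P3,P4]
t=35-37: P1@Q2 runs 2, rem=0, completes. Q0=[] Q1=[] Q2=[P3,P4]
t=37-41: P3@Q2 runs 4, rem=0, completes. Q0=[] Q1=[] Q2=[P4]
t=41-43: P4@Q2 runs 2, rem=0, completes. Q0=[] Q1=[] Q2=[]

Answer: 0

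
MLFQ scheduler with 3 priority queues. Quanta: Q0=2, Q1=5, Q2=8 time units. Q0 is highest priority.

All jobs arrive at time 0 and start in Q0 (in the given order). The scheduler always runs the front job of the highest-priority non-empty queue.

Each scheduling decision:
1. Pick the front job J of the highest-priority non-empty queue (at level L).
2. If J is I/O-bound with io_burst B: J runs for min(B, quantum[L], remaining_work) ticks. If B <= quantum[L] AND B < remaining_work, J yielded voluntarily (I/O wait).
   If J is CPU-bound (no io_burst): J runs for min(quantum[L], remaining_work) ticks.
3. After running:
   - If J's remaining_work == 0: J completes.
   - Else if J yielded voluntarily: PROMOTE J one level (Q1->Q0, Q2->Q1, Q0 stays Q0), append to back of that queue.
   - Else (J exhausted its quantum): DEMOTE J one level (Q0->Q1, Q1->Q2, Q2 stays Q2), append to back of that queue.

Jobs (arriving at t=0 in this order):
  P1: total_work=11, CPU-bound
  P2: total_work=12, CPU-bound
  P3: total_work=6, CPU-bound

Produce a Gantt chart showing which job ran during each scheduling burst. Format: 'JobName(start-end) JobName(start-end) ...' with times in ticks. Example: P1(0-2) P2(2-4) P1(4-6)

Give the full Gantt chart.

t=0-2: P1@Q0 runs 2, rem=9, quantum used, demote→Q1. Q0=[P2,P3] Q1=[P1] Q2=[]
t=2-4: P2@Q0 runs 2, rem=10, quantum used, demote→Q1. Q0=[P3] Q1=[P1,P2] Q2=[]
t=4-6: P3@Q0 runs 2, rem=4, quantum used, demote→Q1. Q0=[] Q1=[P1,P2,P3] Q2=[]
t=6-11: P1@Q1 runs 5, rem=4, quantum used, demote→Q2. Q0=[] Q1=[P2,P3] Q2=[P1]
t=11-16: P2@Q1 runs 5, rem=5, quantum used, demote→Q2. Q0=[] Q1=[P3] Q2=[P1,P2]
t=16-20: P3@Q1 runs 4, rem=0, completes. Q0=[] Q1=[] Q2=[P1,P2]
t=20-24: P1@Q2 runs 4, rem=0, completes. Q0=[] Q1=[] Q2=[P2]
t=24-29: P2@Q2 runs 5, rem=0, completes. Q0=[] Q1=[] Q2=[]

Answer: P1(0-2) P2(2-4) P3(4-6) P1(6-11) P2(11-16) P3(16-20) P1(20-24) P2(24-29)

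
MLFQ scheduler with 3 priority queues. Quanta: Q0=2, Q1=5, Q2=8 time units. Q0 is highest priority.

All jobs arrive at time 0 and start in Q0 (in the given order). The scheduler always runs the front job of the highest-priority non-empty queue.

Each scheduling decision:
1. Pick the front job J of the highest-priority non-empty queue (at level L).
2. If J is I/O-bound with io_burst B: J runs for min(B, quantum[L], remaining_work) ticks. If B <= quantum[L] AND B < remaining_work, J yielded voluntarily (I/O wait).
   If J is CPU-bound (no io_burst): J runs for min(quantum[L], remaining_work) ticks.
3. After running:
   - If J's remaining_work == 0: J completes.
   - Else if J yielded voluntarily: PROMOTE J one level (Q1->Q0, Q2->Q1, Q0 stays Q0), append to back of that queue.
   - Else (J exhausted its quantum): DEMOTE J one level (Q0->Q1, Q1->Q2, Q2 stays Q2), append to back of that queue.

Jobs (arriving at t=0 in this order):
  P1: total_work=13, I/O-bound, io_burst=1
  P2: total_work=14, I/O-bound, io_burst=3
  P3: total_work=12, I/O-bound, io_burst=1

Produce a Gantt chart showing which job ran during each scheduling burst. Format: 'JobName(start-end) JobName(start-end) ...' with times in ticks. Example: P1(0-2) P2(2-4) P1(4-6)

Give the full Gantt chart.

t=0-1: P1@Q0 runs 1, rem=12, I/O yield, promote→Q0. Q0=[P2,P3,P1] Q1=[] Q2=[]
t=1-3: P2@Q0 runs 2, rem=12, quantum used, demote→Q1. Q0=[P3,P1] Q1=[P2] Q2=[]
t=3-4: P3@Q0 runs 1, rem=11, I/O yield, promote→Q0. Q0=[P1,P3] Q1=[P2] Q2=[]
t=4-5: P1@Q0 runs 1, rem=11, I/O yield, promote→Q0. Q0=[P3,P1] Q1=[P2] Q2=[]
t=5-6: P3@Q0 runs 1, rem=10, I/O yield, promote→Q0. Q0=[P1,P3] Q1=[P2] Q2=[]
t=6-7: P1@Q0 runs 1, rem=10, I/O yield, promote→Q0. Q0=[P3,P1] Q1=[P2] Q2=[]
t=7-8: P3@Q0 runs 1, rem=9, I/O yield, promote→Q0. Q0=[P1,P3] Q1=[P2] Q2=[]
t=8-9: P1@Q0 runs 1, rem=9, I/O yield, promote→Q0. Q0=[P3,P1] Q1=[P2] Q2=[]
t=9-10: P3@Q0 runs 1, rem=8, I/O yield, promote→Q0. Q0=[P1,P3] Q1=[P2] Q2=[]
t=10-11: P1@Q0 runs 1, rem=8, I/O yield, promote→Q0. Q0=[P3,P1] Q1=[P2] Q2=[]
t=11-12: P3@Q0 runs 1, rem=7, I/O yield, promote→Q0. Q0=[P1,P3] Q1=[P2] Q2=[]
t=12-13: P1@Q0 runs 1, rem=7, I/O yield, promote→Q0. Q0=[P3,P1] Q1=[P2] Q2=[]
t=13-14: P3@Q0 runs 1, rem=6, I/O yield, promote→Q0. Q0=[P1,P3] Q1=[P2] Q2=[]
t=14-15: P1@Q0 runs 1, rem=6, I/O yield, promote→Q0. Q0=[P3,P1] Q1=[P2] Q2=[]
t=15-16: P3@Q0 runs 1, rem=5, I/O yield, promote→Q0. Q0=[P1,P3] Q1=[P2] Q2=[]
t=16-17: P1@Q0 runs 1, rem=5, I/O yield, promote→Q0. Q0=[P3,P1] Q1=[P2] Q2=[]
t=17-18: P3@Q0 runs 1, rem=4, I/O yield, promote→Q0. Q0=[P1,P3] Q1=[P2] Q2=[]
t=18-19: P1@Q0 runs 1, rem=4, I/O yield, promote→Q0. Q0=[P3,P1] Q1=[P2] Q2=[]
t=19-20: P3@Q0 runs 1, rem=3, I/O yield, promote→Q0. Q0=[P1,P3] Q1=[P2] Q2=[]
t=20-21: P1@Q0 runs 1, rem=3, I/O yield, promote→Q0. Q0=[P3,P1] Q1=[P2] Q2=[]
t=21-22: P3@Q0 runs 1, rem=2, I/O yield, promote→Q0. Q0=[P1,P3] Q1=[P2] Q2=[]
t=22-23: P1@Q0 runs 1, rem=2, I/O yield, promote→Q0. Q0=[P3,P1] Q1=[P2] Q2=[]
t=23-24: P3@Q0 runs 1, rem=1, I/O yield, promote→Q0. Q0=[P1,P3] Q1=[P2] Q2=[]
t=24-25: P1@Q0 runs 1, rem=1, I/O yield, promote→Q0. Q0=[P3,P1] Q1=[P2] Q2=[]
t=25-26: P3@Q0 runs 1, rem=0, completes. Q0=[P1] Q1=[P2] Q2=[]
t=26-27: P1@Q0 runs 1, rem=0, completes. Q0=[] Q1=[P2] Q2=[]
t=27-30: P2@Q1 runs 3, rem=9, I/O yield, promote→Q0. Q0=[P2] Q1=[] Q2=[]
t=30-32: P2@Q0 runs 2, rem=7, quantum used, demote→Q1. Q0=[] Q1=[P2] Q2=[]
t=32-35: P2@Q1 runs 3, rem=4, I/O yield, promote→Q0. Q0=[P2] Q1=[] Q2=[]
t=35-37: P2@Q0 runs 2, rem=2, quantum used, demote→Q1. Q0=[] Q1=[P2] Q2=[]
t=37-39: P2@Q1 runs 2, rem=0, completes. Q0=[] Q1=[] Q2=[]

Answer: P1(0-1) P2(1-3) P3(3-4) P1(4-5) P3(5-6) P1(6-7) P3(7-8) P1(8-9) P3(9-10) P1(10-11) P3(11-12) P1(12-13) P3(13-14) P1(14-15) P3(15-16) P1(16-17) P3(17-18) P1(18-19) P3(19-20) P1(20-21) P3(21-22) P1(22-23) P3(23-24) P1(24-25) P3(25-26) P1(26-27) P2(27-30) P2(30-32) P2(32-35) P2(35-37) P2(37-39)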